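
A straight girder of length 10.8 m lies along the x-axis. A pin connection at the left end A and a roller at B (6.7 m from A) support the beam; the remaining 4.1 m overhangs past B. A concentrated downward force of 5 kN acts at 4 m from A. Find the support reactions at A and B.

ΣM about A: B_y·6.7 − 5·4 = 0 → B_y = 20/6.7 = 2.98507 ≈ 2.985 kN.
ΣF_y = 0: A_y + 2.98507 − 5 = 0 → A_y = 2.015 kN.
ΣF_x = 0: no horizontal applied forces, so A_x = 0.

A_x = 0, A_y = 2.015 kN, B_y = 2.985 kN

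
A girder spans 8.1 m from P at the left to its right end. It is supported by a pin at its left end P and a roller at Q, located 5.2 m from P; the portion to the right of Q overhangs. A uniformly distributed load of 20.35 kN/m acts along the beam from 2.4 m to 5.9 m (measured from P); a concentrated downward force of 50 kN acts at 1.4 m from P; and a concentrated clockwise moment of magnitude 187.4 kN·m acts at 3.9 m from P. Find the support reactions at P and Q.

P_x = 0, P_y = 14.88 kN, Q_y = 106.3 kN

Resultant of the distributed load: 20.35 × 3.5 = 71.225 kN at 4.15 m from P.
Moments about P: Q_y·5.2 − (20.35·3.5)·4.15 − 50·1.4 − 187.4 = 0 → Q_y = 552.98375/5.2 = 106.343 ≈ 106.3 kN.
ΣF_y = 0: P_y + 106.343 − 20.35·3.5 − 50 = 0 → P_y = 14.88 kN.
ΣF_x = 0: no horizontal applied forces, so P_x = 0.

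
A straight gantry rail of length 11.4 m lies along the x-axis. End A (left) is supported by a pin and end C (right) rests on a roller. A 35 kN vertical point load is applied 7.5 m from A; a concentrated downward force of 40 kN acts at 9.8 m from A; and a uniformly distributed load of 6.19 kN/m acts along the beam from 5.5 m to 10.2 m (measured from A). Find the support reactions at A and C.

Resultant of the distributed load: 6.19 × 4.7 = 29.093 kN at 7.85 m from A.
Moments about A: C_y·11.4 − 35·7.5 − 40·9.8 − (6.19·4.7)·7.85 = 0 → C_y = 882.88005/11.4 = 77.4456 ≈ 77.45 kN.
ΣF_y = 0: A_y + 77.4456 − 35 − 40 − 6.19·4.7 = 0 → A_y = 26.65 kN.
ΣF_x = 0: no horizontal applied forces, so A_x = 0.

A_x = 0, A_y = 26.65 kN, C_y = 77.45 kN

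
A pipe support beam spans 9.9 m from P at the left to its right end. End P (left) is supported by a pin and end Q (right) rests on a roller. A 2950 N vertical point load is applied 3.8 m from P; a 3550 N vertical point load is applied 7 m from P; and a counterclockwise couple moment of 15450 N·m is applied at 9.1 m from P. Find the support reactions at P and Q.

P_x = 0, P_y = 4418 N, Q_y = 2082 N

ΣM about P: Q_y·9.9 − 2950·3.8 − 3550·7 + 15450 = 0 → Q_y = 20610/9.9 = 2081.82 ≈ 2082 N.
ΣF_y = 0: P_y + 2081.82 − 2950 − 3550 = 0 → P_y = 4418 N.
ΣF_x = 0: no horizontal applied forces, so P_x = 0.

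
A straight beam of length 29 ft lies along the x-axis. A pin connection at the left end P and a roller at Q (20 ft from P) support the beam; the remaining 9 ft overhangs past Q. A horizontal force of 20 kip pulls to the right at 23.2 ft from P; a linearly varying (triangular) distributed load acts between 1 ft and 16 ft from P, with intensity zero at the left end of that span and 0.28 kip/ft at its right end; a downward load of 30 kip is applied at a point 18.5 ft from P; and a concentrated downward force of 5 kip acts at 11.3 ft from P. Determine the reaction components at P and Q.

Resultant of the triangular load: ½ × 0.28 × 15 = 2.1 kip, acting at 11 ft from P (one-third of the span from the peak).
Taking moments about P: Q_y·20 − (½·0.28·15)·11 − 30·18.5 − 5·11.3 = 0 → Q_y = 634.6/20 = 31.73 kip.
ΣF_y = 0: P_y + 31.73 − ½·0.28·15 − 30 − 5 = 0 → P_y = 5.370 kip.
ΣF_x = 0: P_x + 20 = 0 → P_x = -20.00 kip.

P_x = -20.00 kip, P_y = 5.370 kip, Q_y = 31.73 kip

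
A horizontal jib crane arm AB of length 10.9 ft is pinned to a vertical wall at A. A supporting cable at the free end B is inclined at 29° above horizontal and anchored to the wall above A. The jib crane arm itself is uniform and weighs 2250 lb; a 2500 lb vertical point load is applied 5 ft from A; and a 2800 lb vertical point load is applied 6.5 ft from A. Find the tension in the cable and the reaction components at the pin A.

ΣM about A: T·sin29°·10.9 − 2250·5.45 − 2500·5 − 2800·6.5 = 0 → T = 42962.5/(10.9·0.48481) = 8130.02 ≈ 8130 lb.
ΣF_x = 0: A_x − T·cos29° = 0 → A_x = 8130.02 × 0.87462 = 7111 lb.
ΣF_y = 0: A_y + T·sin29° − 2250 − 2500 − 2800 = 0 → A_y = 7550 − 8130.02 × 0.48481 = 3608 lb.

T = 8130 lb, A_x = 7111 lb, A_y = 3608 lb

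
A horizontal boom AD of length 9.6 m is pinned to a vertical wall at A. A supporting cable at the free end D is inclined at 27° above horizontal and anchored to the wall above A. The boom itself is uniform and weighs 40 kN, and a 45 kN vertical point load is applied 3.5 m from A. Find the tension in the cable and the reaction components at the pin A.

T = 80.19 kN, A_x = 71.45 kN, A_y = 48.59 kN

ΣM about A: T·sin27°·9.6 − 40·4.8 − 45·3.5 = 0 → T = 349.5/(9.6·0.45399) = 80.1917 ≈ 80.19 kN.
ΣF_x = 0: A_x − T·cos27° = 0 → A_x = 80.1917 × 0.891007 = 71.45 kN.
ΣF_y = 0: A_y + T·sin27° − 40 − 45 = 0 → A_y = 85 − 80.1917 × 0.45399 = 48.59 kN.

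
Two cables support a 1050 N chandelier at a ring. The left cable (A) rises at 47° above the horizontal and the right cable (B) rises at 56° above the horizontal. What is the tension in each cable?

T_A = 602.6 N, T_B = 734.9 N

ΣF_x = 0: −T_A·cos47° + T_B·cos56° = 0 → T_B = 1.21961·T_A.
ΣF_y = 0: T_A·sin47° + T_B·sin56° = 1050.
Substitute: T_A·(0.731354 + 1.21961·0.829038) = 1050 → T_A = 602.597 ≈ 602.6 N.
Then T_B = 1.21961 × 602.597 = 734.9 N.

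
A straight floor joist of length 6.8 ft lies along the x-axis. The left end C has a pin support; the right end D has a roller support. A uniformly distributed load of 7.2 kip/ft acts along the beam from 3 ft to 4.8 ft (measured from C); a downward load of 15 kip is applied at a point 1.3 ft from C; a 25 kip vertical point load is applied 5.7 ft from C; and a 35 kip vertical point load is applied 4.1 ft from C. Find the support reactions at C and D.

C_x = 0, C_y = 35.60 kip, D_y = 52.36 kip

Resultant of the distributed load: 7.2 × 1.8 = 12.96 kip at 3.9 ft from C.
ΣM about C: D_y·6.8 − (7.2·1.8)·3.9 − 15·1.3 − 25·5.7 − 35·4.1 = 0 → D_y = 356.044/6.8 = 52.3594 ≈ 52.36 kip.
ΣF_y = 0: C_y + 52.3594 − 7.2·1.8 − 15 − 25 − 35 = 0 → C_y = 35.60 kip.
ΣF_x = 0: no horizontal applied forces, so C_x = 0.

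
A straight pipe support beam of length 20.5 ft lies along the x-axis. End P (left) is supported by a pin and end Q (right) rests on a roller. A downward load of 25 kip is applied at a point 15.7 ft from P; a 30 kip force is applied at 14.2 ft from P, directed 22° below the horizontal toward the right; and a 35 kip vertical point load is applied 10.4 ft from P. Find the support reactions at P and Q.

ΣM about P: Q_y·20.5 − 25·15.7 − 30·sin22°·14.2 − 35·10.4 = 0 → Q_y = 916.082/20.5 = 44.6869 ≈ 44.69 kip.
ΣF_y = 0: P_y + 44.6869 − 25 − 30·sin22° − 35 = 0 → P_y = 26.55 kip.
ΣF_x = 0: P_x + 30·cos22° = 0 → P_x = -27.82 kip.

P_x = -27.82 kip, P_y = 26.55 kip, Q_y = 44.69 kip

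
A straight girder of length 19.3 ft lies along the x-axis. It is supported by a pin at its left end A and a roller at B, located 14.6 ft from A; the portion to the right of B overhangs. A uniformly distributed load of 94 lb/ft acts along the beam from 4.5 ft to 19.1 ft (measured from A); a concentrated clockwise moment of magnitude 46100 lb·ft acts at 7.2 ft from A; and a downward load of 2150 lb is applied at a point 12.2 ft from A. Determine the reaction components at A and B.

A_x = 0, A_y = -2541 lb, B_y = 6063 lb

Resultant of the distributed load: 94 × 14.6 = 1372.4 lb at 11.8 ft from A.
Moments about A: B_y·14.6 − (94·14.6)·11.8 − 46100 − 2150·12.2 = 0 → B_y = 88524.32/14.6 = 6063.31 ≈ 6063 lb.
ΣF_y = 0: A_y + 6063.31 − 94·14.6 − 2150 = 0 → A_y = -2541 lb.
ΣF_x = 0: no horizontal applied forces, so A_x = 0.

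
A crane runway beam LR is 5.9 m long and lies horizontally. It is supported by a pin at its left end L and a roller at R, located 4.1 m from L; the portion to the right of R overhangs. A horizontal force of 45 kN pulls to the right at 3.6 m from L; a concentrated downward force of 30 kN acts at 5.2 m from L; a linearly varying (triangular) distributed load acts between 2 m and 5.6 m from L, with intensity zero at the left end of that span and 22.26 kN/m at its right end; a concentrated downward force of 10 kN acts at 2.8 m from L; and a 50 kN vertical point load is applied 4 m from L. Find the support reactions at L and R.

Resultant of the triangular load: ½ × 22.26 × 3.6 = 40.068 kN, acting at 4.4 m from L (one-third of the span from the peak).
Taking moments about L: R_y·4.1 − 30·5.2 − (½·22.26·3.6)·4.4 − 10·2.8 − 50·4 = 0 → R_y = 560.2992/4.1 = 136.658 ≈ 136.7 kN.
ΣF_y = 0: L_y + 136.658 − 30 − ½·22.26·3.6 − 10 − 50 = 0 → L_y = -6.590 kN.
ΣF_x = 0: L_x + 45 = 0 → L_x = -45.00 kN.

L_x = -45.00 kN, L_y = -6.590 kN, R_y = 136.7 kN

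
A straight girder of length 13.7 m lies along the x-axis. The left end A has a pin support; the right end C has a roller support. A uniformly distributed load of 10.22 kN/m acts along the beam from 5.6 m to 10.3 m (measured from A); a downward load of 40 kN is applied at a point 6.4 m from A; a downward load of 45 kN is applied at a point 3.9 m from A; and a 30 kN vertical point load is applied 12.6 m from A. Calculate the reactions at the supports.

A_x = 0, A_y = 76.07 kN, C_y = 86.96 kN

Resultant of the distributed load: 10.22 × 4.7 = 48.034 kN at 7.95 m from A.
Taking moments about A: C_y·13.7 − (10.22·4.7)·7.95 − 40·6.4 − 45·3.9 − 30·12.6 = 0 → C_y = 1191.3703/13.7 = 86.9613 ≈ 86.96 kN.
ΣF_y = 0: A_y + 86.9613 − 10.22·4.7 − 40 − 45 − 30 = 0 → A_y = 76.07 kN.
ΣF_x = 0: no horizontal applied forces, so A_x = 0.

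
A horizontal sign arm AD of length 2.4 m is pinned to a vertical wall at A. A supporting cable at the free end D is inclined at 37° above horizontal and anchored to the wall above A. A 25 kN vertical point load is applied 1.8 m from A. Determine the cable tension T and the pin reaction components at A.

T = 31.16 kN, A_x = 24.88 kN, A_y = 6.250 kN

ΣM about A: T·sin37°·2.4 − 25·1.8 = 0 → T = 45/(2.4·0.601815) = 31.1558 ≈ 31.16 kN.
ΣF_x = 0: A_x − T·cos37° = 0 → A_x = 31.1558 × 0.798636 = 24.88 kN.
ΣF_y = 0: A_y + T·sin37° − 25 = 0 → A_y = 25 − 31.1558 × 0.601815 = 6.250 kN.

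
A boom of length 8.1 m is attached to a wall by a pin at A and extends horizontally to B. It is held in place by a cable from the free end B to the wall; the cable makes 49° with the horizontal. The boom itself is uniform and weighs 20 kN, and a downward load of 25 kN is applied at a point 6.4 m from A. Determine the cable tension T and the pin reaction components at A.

T = 39.42 kN, A_x = 25.86 kN, A_y = 15.25 kN

ΣM about A: T·sin49°·8.1 − 20·4.05 − 25·6.4 = 0 → T = 241/(8.1·0.75471) = 39.4232 ≈ 39.42 kN.
ΣF_x = 0: A_x − T·cos49° = 0 → A_x = 39.4232 × 0.656059 = 25.86 kN.
ΣF_y = 0: A_y + T·sin49° − 20 − 25 = 0 → A_y = 45 − 39.4232 × 0.75471 = 15.25 kN.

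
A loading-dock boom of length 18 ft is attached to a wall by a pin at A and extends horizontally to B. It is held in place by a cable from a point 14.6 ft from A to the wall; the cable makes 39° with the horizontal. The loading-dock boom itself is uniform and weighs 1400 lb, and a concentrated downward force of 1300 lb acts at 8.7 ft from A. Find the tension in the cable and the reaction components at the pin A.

ΣM about A: T·sin39°·14.6 − 1400·9 − 1300·8.7 = 0 → T = 23910/(14.6·0.62932) = 2602.29 ≈ 2602 lb.
ΣF_x = 0: A_x − T·cos39° = 0 → A_x = 2602.29 × 0.777146 = 2022 lb.
ΣF_y = 0: A_y + T·sin39° − 1400 − 1300 = 0 → A_y = 2700 − 2602.29 × 0.62932 = 1062 lb.

T = 2602 lb, A_x = 2022 lb, A_y = 1062 lb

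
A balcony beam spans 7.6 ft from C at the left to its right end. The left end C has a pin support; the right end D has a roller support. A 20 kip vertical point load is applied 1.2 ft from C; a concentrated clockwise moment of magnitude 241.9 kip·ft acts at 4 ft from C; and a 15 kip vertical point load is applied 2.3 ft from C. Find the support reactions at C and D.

C_x = 0, C_y = -4.526 kip, D_y = 39.53 kip

Moments about C: D_y·7.6 − 20·1.2 − 241.9 − 15·2.3 = 0 → D_y = 300.4/7.6 = 39.5263 ≈ 39.53 kip.
ΣF_y = 0: C_y + 39.5263 − 20 − 15 = 0 → C_y = -4.526 kip.
ΣF_x = 0: no horizontal applied forces, so C_x = 0.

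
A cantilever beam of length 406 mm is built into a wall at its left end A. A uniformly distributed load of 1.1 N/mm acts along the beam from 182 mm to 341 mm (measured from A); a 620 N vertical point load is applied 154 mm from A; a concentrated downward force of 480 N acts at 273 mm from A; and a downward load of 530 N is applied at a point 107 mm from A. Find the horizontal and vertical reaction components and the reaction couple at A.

Resultant of the distributed load: 1.1 × 159 = 174.9 N at 261.5 mm from A.
ΣF_x = 0: A_x = 0.
ΣF_y = 0: A_y − 1.1·159 − 620 − 480 − 530 = 0 → A_y = 1805 N.
ΣM about A: M_A − (1.1·159)·261.5 − 620·154 − 480·273 − 530·107 = 0 → M_A = 329000 N·mm.

A_x = 0, A_y = 1805 N, M_A = 329000 N·mm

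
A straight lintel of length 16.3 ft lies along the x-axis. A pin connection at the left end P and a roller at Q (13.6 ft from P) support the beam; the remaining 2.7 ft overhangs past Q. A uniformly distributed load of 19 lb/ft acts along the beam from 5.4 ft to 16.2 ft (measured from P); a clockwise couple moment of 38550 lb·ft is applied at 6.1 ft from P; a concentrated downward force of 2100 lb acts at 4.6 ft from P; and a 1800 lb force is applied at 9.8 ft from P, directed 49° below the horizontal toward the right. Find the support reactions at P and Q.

Resultant of the distributed load: 19 × 10.8 = 205.2 lb at 10.8 ft from P.
ΣM about P: Q_y·13.6 − (19·10.8)·10.8 − 38550 − 2100·4.6 − 1800·sin49°·9.8 = 0 → Q_y = 63739.2/13.6 = 4686.71 ≈ 4687 lb.
ΣF_y = 0: P_y + 4686.71 − 19·10.8 − 2100 − 1800·sin49° = 0 → P_y = -1023 lb.
ΣF_x = 0: P_x + 1800·cos49° = 0 → P_x = -1181 lb.

P_x = -1181 lb, P_y = -1023 lb, Q_y = 4687 lb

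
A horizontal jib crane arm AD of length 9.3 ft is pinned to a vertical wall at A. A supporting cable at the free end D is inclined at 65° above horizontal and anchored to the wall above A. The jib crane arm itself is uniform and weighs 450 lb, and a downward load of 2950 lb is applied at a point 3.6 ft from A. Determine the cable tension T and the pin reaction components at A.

ΣM about A: T·sin65°·9.3 − 450·4.65 − 2950·3.6 = 0 → T = 12712.5/(9.3·0.906308) = 1508.25 ≈ 1508 lb.
ΣF_x = 0: A_x − T·cos65° = 0 → A_x = 1508.25 × 0.422618 = 637.4 lb.
ΣF_y = 0: A_y + T·sin65° − 450 − 2950 = 0 → A_y = 3400 − 1508.25 × 0.906308 = 2033 lb.

T = 1508 lb, A_x = 637.4 lb, A_y = 2033 lb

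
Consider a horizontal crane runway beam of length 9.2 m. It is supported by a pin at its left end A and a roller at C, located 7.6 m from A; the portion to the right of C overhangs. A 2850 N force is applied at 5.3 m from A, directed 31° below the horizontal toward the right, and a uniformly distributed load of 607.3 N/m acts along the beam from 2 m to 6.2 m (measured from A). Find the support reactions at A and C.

A_x = -2443 N, A_y = 1619 N, C_y = 2400 N

Resultant of the distributed load: 607.3 × 4.2 = 2550.66 N at 4.1 m from A.
ΣM about A: C_y·7.6 − 2850·sin31°·5.3 − (607.3·4.2)·4.1 = 0 → C_y = 18237.4/7.6 = 2399.66 ≈ 2400 N.
ΣF_y = 0: A_y + 2399.66 − 2850·sin31° − 607.3·4.2 = 0 → A_y = 1619 N.
ΣF_x = 0: A_x + 2850·cos31° = 0 → A_x = -2443 N.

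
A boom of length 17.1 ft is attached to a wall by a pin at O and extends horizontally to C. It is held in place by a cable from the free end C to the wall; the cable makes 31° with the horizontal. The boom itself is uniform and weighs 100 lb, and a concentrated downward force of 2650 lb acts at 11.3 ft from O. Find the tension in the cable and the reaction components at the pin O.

T = 3497 lb, O_x = 2998 lb, O_y = 948.8 lb

ΣM about O: T·sin31°·17.1 − 100·8.55 − 2650·11.3 = 0 → T = 30800/(17.1·0.515038) = 3497.16 ≈ 3497 lb.
ΣF_x = 0: O_x − T·cos31° = 0 → O_x = 3497.16 × 0.857167 = 2998 lb.
ΣF_y = 0: O_y + T·sin31° − 100 − 2650 = 0 → O_y = 2750 − 3497.16 × 0.515038 = 948.8 lb.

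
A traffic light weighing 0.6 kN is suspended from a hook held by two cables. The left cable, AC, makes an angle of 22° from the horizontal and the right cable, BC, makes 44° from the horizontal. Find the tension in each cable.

T_AC = 0.4724 kN, T_BC = 0.6090 kN

ΣF_x = 0: −T_AC·cos22° + T_BC·cos44° = 0 → T_BC = 1.28894·T_AC.
ΣF_y = 0: T_AC·sin22° + T_BC·sin44° = 0.6.
Substitute: T_AC·(0.374607 + 1.28894·0.694658) = 0.6 → T_AC = 0.472449 ≈ 0.4724 kN.
Then T_BC = 1.28894 × 0.472449 = 0.6090 kN.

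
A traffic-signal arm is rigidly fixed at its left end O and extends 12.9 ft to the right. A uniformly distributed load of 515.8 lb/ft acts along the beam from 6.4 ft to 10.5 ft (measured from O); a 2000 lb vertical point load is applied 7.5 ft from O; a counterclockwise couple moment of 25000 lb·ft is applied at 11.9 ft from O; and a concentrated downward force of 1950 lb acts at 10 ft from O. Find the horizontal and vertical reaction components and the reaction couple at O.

Resultant of the distributed load: 515.8 × 4.1 = 2114.78 lb at 8.45 ft from O.
ΣF_x = 0: O_x = 0.
ΣF_y = 0: O_y − 515.8·4.1 − 2000 − 1950 = 0 → O_y = 6065 lb.
ΣM about O: M_O − (515.8·4.1)·8.45 − 2000·7.5 + 25000 − 1950·10 = 0 → M_O = 27370 lb·ft.

O_x = 0, O_y = 6065 lb, M_O = 27370 lb·ft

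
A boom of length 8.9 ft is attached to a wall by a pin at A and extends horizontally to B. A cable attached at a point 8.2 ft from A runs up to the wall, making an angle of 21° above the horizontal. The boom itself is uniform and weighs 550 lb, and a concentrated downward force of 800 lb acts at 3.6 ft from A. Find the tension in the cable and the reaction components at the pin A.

ΣM about A: T·sin21°·8.2 − 550·4.45 − 800·3.6 = 0 → T = 5327.5/(8.2·0.358368) = 1812.93 ≈ 1813 lb.
ΣF_x = 0: A_x − T·cos21° = 0 → A_x = 1812.93 × 0.93358 = 1693 lb.
ΣF_y = 0: A_y + T·sin21° − 550 − 800 = 0 → A_y = 1350 − 1812.93 × 0.358368 = 700.3 lb.

T = 1813 lb, A_x = 1693 lb, A_y = 700.3 lb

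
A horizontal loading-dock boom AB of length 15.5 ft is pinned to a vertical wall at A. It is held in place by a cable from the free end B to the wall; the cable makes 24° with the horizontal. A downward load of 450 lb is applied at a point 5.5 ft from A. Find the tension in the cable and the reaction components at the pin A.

T = 392.6 lb, A_x = 358.6 lb, A_y = 290.3 lb

ΣM about A: T·sin24°·15.5 − 450·5.5 = 0 → T = 2475/(15.5·0.406737) = 392.581 ≈ 392.6 lb.
ΣF_x = 0: A_x − T·cos24° = 0 → A_x = 392.581 × 0.913545 = 358.6 lb.
ΣF_y = 0: A_y + T·sin24° − 450 = 0 → A_y = 450 − 392.581 × 0.406737 = 290.3 lb.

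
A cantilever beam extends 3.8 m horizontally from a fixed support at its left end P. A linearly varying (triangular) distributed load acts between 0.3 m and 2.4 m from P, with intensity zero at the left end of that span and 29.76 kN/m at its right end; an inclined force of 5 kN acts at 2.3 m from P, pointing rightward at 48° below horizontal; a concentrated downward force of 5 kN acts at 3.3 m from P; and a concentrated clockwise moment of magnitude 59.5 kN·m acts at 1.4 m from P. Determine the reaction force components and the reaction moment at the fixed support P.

Resultant of the triangular load: ½ × 29.76 × 2.1 = 31.248 kN, acting at 1.7 m from P (one-third of the span from the peak).
ΣF_x = 0: P_x + 5·cos48° = 0 → P_x = -3.346 kN.
ΣF_y = 0: P_y − ½·29.76·2.1 − 5·sin48° − 5 = 0 → P_y = 39.96 kN.
ΣM about P: M_P − (½·29.76·2.1)·1.7 − 5·sin48°·2.3 − 5·3.3 − 59.5 = 0 → M_P = 137.7 kN·m.

P_x = -3.346 kN, P_y = 39.96 kN, M_P = 137.7 kN·m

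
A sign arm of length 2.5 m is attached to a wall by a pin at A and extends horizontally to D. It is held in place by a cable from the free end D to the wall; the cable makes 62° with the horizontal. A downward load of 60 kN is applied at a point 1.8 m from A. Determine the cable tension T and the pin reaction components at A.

T = 48.93 kN, A_x = 22.97 kN, A_y = 16.80 kN

ΣM about A: T·sin62°·2.5 − 60·1.8 = 0 → T = 108/(2.5·0.882948) = 48.927 ≈ 48.93 kN.
ΣF_x = 0: A_x − T·cos62° = 0 → A_x = 48.927 × 0.469472 = 22.97 kN.
ΣF_y = 0: A_y + T·sin62° − 60 = 0 → A_y = 60 − 48.927 × 0.882948 = 16.80 kN.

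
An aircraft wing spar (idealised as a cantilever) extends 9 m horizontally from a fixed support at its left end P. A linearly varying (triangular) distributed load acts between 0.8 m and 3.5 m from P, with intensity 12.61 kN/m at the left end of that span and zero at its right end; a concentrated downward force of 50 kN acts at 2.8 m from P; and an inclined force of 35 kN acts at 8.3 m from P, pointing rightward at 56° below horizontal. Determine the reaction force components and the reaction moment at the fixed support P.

P_x = -19.57 kN, P_y = 96.04 kN, M_P = 409.8 kN·m

Resultant of the triangular load: ½ × 12.61 × 2.7 = 17.0235 kN, acting at 1.7 m from P (one-third of the span from the peak).
ΣF_x = 0: P_x + 35·cos56° = 0 → P_x = -19.57 kN.
ΣF_y = 0: P_y − ½·12.61·2.7 − 50 − 35·sin56° = 0 → P_y = 96.04 kN.
ΣM about P: M_P − (½·12.61·2.7)·1.7 − 50·2.8 − 35·sin56°·8.3 = 0 → M_P = 409.8 kN·m.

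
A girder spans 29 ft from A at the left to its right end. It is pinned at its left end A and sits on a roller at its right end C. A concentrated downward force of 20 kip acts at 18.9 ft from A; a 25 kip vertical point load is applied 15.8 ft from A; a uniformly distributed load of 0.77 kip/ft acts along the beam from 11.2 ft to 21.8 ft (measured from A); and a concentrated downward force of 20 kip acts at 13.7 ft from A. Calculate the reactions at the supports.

A_x = 0, A_y = 32.41 kip, C_y = 40.75 kip

Resultant of the distributed load: 0.77 × 10.6 = 8.162 kip at 16.5 ft from A.
ΣM about A: C_y·29 − 20·18.9 − 25·15.8 − (0.77·10.6)·16.5 − 20·13.7 = 0 → C_y = 1181.673/29 = 40.7473 ≈ 40.75 kip.
ΣF_y = 0: A_y + 40.7473 − 20 − 25 − 0.77·10.6 − 20 = 0 → A_y = 32.41 kip.
ΣF_x = 0: no horizontal applied forces, so A_x = 0.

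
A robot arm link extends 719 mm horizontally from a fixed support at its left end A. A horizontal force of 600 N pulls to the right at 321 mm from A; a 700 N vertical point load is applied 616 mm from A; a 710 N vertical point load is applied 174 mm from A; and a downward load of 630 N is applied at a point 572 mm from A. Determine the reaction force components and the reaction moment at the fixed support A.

ΣF_x = 0: A_x + 600 = 0 → A_x = -600.0 N.
ΣF_y = 0: A_y − 700 − 710 − 630 = 0 → A_y = 2040 N.
ΣM about A: M_A − 700·616 − 710·174 − 630·572 = 0 → M_A = 915100 N·mm.

A_x = -600.0 N, A_y = 2040 N, M_A = 915100 N·mm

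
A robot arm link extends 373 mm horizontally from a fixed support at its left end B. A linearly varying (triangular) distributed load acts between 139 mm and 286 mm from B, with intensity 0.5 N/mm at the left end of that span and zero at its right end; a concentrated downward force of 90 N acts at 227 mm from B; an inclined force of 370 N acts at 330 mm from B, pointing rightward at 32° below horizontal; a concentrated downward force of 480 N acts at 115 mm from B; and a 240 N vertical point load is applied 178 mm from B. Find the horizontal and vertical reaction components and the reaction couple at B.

B_x = -313.8 N, B_y = 1043 N, M_B = 190000 N·mm

Resultant of the triangular load: ½ × 0.5 × 147 = 36.75 N, acting at 188 mm from B (one-third of the span from the peak).
ΣF_x = 0: B_x + 370·cos32° = 0 → B_x = -313.8 N.
ΣF_y = 0: B_y − ½·0.5·147 − 90 − 370·sin32° − 480 − 240 = 0 → B_y = 1043 N.
ΣM about B: M_B − (½·0.5·147)·188 − 90·227 − 370·sin32°·330 − 480·115 − 240·178 = 0 → M_B = 190000 N·mm.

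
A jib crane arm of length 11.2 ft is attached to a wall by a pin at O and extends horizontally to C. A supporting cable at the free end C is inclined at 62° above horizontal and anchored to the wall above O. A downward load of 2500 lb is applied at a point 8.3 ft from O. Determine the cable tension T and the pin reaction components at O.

T = 2098 lb, O_x = 985.1 lb, O_y = 647.3 lb

ΣM about O: T·sin62°·11.2 − 2500·8.3 = 0 → T = 20750/(11.2·0.882948) = 2098.29 ≈ 2098 lb.
ΣF_x = 0: O_x − T·cos62° = 0 → O_x = 2098.29 × 0.469472 = 985.1 lb.
ΣF_y = 0: O_y + T·sin62° − 2500 = 0 → O_y = 2500 − 2098.29 × 0.882948 = 647.3 lb.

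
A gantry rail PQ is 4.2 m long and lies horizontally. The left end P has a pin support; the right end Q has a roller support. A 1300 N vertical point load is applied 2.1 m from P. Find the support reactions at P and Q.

P_x = 0, P_y = 650.0 N, Q_y = 650.0 N

Taking moments about P: Q_y·4.2 − 1300·2.1 = 0 → Q_y = 2730/4.2 = 650.0 N.
ΣF_y = 0: P_y + 650 − 1300 = 0 → P_y = 650.0 N.
ΣF_x = 0: no horizontal applied forces, so P_x = 0.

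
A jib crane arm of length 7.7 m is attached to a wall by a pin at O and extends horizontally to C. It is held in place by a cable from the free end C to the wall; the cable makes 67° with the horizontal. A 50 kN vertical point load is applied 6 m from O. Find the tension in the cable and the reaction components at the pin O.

T = 42.33 kN, O_x = 16.54 kN, O_y = 11.04 kN

ΣM about O: T·sin67°·7.7 − 50·6 = 0 → T = 300/(7.7·0.920505) = 42.3257 ≈ 42.33 kN.
ΣF_x = 0: O_x − T·cos67° = 0 → O_x = 42.3257 × 0.390731 = 16.54 kN.
ΣF_y = 0: O_y + T·sin67° − 50 = 0 → O_y = 50 − 42.3257 × 0.920505 = 11.04 kN.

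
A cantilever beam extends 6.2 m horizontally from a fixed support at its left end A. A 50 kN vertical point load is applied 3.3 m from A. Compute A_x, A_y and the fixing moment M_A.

ΣF_x = 0: A_x = 0.
ΣF_y = 0: A_y − 50 = 0 → A_y = 50.00 kN.
ΣM about A: M_A − 50·3.3 = 0 → M_A = 165.0 kN·m.

A_x = 0, A_y = 50.00 kN, M_A = 165.0 kN·m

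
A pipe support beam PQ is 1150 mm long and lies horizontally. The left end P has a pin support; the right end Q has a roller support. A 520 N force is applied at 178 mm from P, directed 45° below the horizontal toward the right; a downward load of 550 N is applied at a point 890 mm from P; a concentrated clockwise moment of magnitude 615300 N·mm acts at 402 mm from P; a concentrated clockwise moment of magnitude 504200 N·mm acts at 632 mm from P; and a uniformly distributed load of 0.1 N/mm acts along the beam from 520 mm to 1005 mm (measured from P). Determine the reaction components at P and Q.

Resultant of the distributed load: 0.1 × 485 = 48.5 N at 762.5 mm from P.
Taking moments about P: Q_y·1150 − 520·sin45°·178 − 550·890 − 615300 − 504200 − (0.1·485)·762.5 = 0 → Q_y = 1711430/1150 = 1488.2 ≈ 1488 N.
ΣF_y = 0: P_y + 1488.2 − 520·sin45° − 550 − 0.1·485 = 0 → P_y = -522.0 N.
ΣF_x = 0: P_x + 520·cos45° = 0 → P_x = -367.7 N.

P_x = -367.7 N, P_y = -522.0 N, Q_y = 1488 N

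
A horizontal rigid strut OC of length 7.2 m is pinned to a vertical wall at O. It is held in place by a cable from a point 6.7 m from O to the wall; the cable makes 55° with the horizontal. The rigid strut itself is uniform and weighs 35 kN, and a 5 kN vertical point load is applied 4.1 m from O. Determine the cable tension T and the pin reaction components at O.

T = 26.69 kN, O_x = 15.31 kN, O_y = 18.13 kN

ΣM about O: T·sin55°·6.7 − 35·3.6 − 5·4.1 = 0 → T = 146.5/(6.7·0.819152) = 26.6931 ≈ 26.69 kN.
ΣF_x = 0: O_x − T·cos55° = 0 → O_x = 26.6931 × 0.573576 = 15.31 kN.
ΣF_y = 0: O_y + T·sin55° − 35 − 5 = 0 → O_y = 40 − 26.6931 × 0.819152 = 18.13 kN.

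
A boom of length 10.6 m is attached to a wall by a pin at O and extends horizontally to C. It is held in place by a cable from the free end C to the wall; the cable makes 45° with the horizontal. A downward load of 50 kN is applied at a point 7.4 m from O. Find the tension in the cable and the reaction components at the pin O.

ΣM about O: T·sin45°·10.6 − 50·7.4 = 0 → T = 370/(10.6·0.707107) = 49.364 ≈ 49.36 kN.
ΣF_x = 0: O_x − T·cos45° = 0 → O_x = 49.364 × 0.707107 = 34.91 kN.
ΣF_y = 0: O_y + T·sin45° − 50 = 0 → O_y = 50 − 49.364 × 0.707107 = 15.09 kN.

T = 49.36 kN, O_x = 34.91 kN, O_y = 15.09 kN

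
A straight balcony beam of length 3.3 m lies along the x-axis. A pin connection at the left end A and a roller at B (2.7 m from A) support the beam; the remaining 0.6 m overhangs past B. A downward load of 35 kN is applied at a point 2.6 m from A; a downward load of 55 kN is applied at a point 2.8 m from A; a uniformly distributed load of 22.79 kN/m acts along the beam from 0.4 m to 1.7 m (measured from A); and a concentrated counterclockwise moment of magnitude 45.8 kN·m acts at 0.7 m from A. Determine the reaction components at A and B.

A_x = 0, A_y = 34.33 kN, B_y = 85.30 kN

Resultant of the distributed load: 22.79 × 1.3 = 29.627 kN at 1.05 m from A.
Moments about A: B_y·2.7 − 35·2.6 − 55·2.8 − (22.79·1.3)·1.05 + 45.8 = 0 → B_y = 230.30835/2.7 = 85.2994 ≈ 85.30 kN.
ΣF_y = 0: A_y + 85.2994 − 35 − 55 − 22.79·1.3 = 0 → A_y = 34.33 kN.
ΣF_x = 0: no horizontal applied forces, so A_x = 0.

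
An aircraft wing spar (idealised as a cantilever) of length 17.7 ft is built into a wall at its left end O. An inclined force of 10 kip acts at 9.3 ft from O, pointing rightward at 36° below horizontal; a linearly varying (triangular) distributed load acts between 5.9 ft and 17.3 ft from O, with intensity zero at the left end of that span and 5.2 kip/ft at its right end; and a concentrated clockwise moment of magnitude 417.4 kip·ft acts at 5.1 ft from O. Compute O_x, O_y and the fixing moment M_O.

O_x = -8.090 kip, O_y = 35.52 kip, M_O = 872.2 kip·ft

Resultant of the triangular load: ½ × 5.2 × 11.4 = 29.64 kip, acting at 13.5 ft from O (one-third of the span from the peak).
ΣF_x = 0: O_x + 10·cos36° = 0 → O_x = -8.090 kip.
ΣF_y = 0: O_y − 10·sin36° − ½·5.2·11.4 = 0 → O_y = 35.52 kip.
ΣM about O: M_O − 10·sin36°·9.3 − (½·5.2·11.4)·13.5 − 417.4 = 0 → M_O = 872.2 kip·ft.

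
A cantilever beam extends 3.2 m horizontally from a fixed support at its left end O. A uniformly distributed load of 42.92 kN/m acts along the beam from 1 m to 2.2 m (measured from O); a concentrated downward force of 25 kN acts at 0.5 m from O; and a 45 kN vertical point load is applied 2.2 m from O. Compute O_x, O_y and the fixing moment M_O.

O_x = 0, O_y = 121.5 kN, M_O = 193.9 kN·m

Resultant of the distributed load: 42.92 × 1.2 = 51.504 kN at 1.6 m from O.
ΣF_x = 0: O_x = 0.
ΣF_y = 0: O_y − 42.92·1.2 − 25 − 45 = 0 → O_y = 121.5 kN.
ΣM about O: M_O − (42.92·1.2)·1.6 − 25·0.5 − 45·2.2 = 0 → M_O = 193.9 kN·m.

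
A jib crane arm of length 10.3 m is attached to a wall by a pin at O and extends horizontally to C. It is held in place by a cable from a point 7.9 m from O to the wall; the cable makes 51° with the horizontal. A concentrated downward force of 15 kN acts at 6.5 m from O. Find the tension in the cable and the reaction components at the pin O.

ΣM about O: T·sin51°·7.9 − 15·6.5 = 0 → T = 97.5/(7.9·0.777146) = 15.8809 ≈ 15.88 kN.
ΣF_x = 0: O_x − T·cos51° = 0 → O_x = 15.8809 × 0.62932 = 9.994 kN.
ΣF_y = 0: O_y + T·sin51° − 15 = 0 → O_y = 15 − 15.8809 × 0.777146 = 2.658 kN.

T = 15.88 kN, O_x = 9.994 kN, O_y = 2.658 kN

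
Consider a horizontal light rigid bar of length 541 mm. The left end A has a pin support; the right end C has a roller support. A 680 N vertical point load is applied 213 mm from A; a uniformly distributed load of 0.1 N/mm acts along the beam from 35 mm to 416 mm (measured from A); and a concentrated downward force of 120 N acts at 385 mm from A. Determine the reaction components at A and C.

A_x = 0, A_y = 469.1 N, C_y = 369.0 N

Resultant of the distributed load: 0.1 × 381 = 38.1 N at 225.5 mm from A.
Taking moments about A: C_y·541 − 680·213 − (0.1·381)·225.5 − 120·385 = 0 → C_y = 199631.55/541 = 369.005 ≈ 369.0 N.
ΣF_y = 0: A_y + 369.005 − 680 − 0.1·381 − 120 = 0 → A_y = 469.1 N.
ΣF_x = 0: no horizontal applied forces, so A_x = 0.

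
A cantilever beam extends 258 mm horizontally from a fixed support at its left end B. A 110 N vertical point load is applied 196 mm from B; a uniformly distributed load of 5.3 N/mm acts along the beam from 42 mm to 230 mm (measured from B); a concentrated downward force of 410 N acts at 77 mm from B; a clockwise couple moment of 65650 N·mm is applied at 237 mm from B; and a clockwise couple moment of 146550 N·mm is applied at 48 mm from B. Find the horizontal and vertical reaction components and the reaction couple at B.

B_x = 0, B_y = 1516 N, M_B = 400800 N·mm

Resultant of the distributed load: 5.3 × 188 = 996.4 N at 136 mm from B.
ΣF_x = 0: B_x = 0.
ΣF_y = 0: B_y − 110 − 5.3·188 − 410 = 0 → B_y = 1516 N.
ΣM about B: M_B − 110·196 − (5.3·188)·136 − 410·77 − 65650 − 146550 = 0 → M_B = 400800 N·mm.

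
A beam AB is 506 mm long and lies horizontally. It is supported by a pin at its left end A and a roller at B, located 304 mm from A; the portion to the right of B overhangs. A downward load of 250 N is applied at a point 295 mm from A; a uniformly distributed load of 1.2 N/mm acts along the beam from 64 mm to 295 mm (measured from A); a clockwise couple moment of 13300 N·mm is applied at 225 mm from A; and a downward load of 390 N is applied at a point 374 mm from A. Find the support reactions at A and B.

A_x = 0, A_y = -12.63 N, B_y = 929.8 N

Resultant of the distributed load: 1.2 × 231 = 277.2 N at 179.5 mm from A.
Moments about A: B_y·304 − 250·295 − (1.2·231)·179.5 − 13300 − 390·374 = 0 → B_y = 282667.4/304 = 929.827 ≈ 929.8 N.
ΣF_y = 0: A_y + 929.827 − 250 − 1.2·231 − 390 = 0 → A_y = -12.63 N.
ΣF_x = 0: no horizontal applied forces, so A_x = 0.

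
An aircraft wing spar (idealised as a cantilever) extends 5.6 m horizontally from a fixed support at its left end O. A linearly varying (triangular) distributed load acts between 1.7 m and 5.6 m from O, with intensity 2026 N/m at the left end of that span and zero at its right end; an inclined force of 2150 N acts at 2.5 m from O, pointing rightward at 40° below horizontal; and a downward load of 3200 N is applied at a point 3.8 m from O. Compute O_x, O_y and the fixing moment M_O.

Resultant of the triangular load: ½ × 2026 × 3.9 = 3950.7 N, acting at 3 m from O (one-third of the span from the peak).
ΣF_x = 0: O_x + 2150·cos40° = 0 → O_x = -1647 N.
ΣF_y = 0: O_y − ½·2026·3.9 − 2150·sin40° − 3200 = 0 → O_y = 8533 N.
ΣM about O: M_O − (½·2026·3.9)·3 − 2150·sin40°·2.5 − 3200·3.8 = 0 → M_O = 27470 N·m.

O_x = -1647 N, O_y = 8533 N, M_O = 27470 N·m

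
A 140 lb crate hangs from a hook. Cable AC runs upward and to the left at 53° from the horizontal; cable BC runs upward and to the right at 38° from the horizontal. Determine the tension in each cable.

T_AC = 110.3 lb, T_BC = 84.27 lb

ΣF_x = 0: −T_AC·cos53° + T_BC·cos38° = 0 → T_BC = 0.763714·T_AC.
ΣF_y = 0: T_AC·sin53° + T_BC·sin38° = 140.
Substitute: T_AC·(0.798636 + 0.763714·0.615661) = 140 → T_AC = 110.338 ≈ 110.3 lb.
Then T_BC = 0.763714 × 110.338 = 84.27 lb.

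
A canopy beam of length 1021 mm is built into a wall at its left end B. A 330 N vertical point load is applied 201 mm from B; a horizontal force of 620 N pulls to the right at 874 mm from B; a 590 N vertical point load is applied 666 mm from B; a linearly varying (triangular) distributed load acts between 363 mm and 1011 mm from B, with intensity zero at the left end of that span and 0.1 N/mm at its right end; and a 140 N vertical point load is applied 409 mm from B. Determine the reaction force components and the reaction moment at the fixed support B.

Resultant of the triangular load: ½ × 0.1 × 648 = 32.4 N, acting at 795 mm from B (one-third of the span from the peak).
ΣF_x = 0: B_x + 620 = 0 → B_x = -620.0 N.
ΣF_y = 0: B_y − 330 − 590 − ½·0.1·648 − 140 = 0 → B_y = 1092 N.
ΣM about B: M_B − 330·201 − 590·666 − (½·0.1·648)·795 − 140·409 = 0 → M_B = 542300 N·mm.

B_x = -620.0 N, B_y = 1092 N, M_B = 542300 N·mm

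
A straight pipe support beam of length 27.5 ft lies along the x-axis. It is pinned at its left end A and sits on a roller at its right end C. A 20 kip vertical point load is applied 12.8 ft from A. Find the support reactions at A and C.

Moments about A: C_y·27.5 − 20·12.8 = 0 → C_y = 256/27.5 = 9.30909 ≈ 9.309 kip.
ΣF_y = 0: A_y + 9.30909 − 20 = 0 → A_y = 10.69 kip.
ΣF_x = 0: no horizontal applied forces, so A_x = 0.

A_x = 0, A_y = 10.69 kip, C_y = 9.309 kip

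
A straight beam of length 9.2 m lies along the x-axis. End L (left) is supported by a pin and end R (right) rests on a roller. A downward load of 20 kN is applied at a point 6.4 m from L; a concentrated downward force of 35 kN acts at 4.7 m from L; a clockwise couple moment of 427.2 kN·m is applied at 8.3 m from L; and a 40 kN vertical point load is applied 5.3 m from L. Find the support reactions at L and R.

Taking moments about L: R_y·9.2 − 20·6.4 − 35·4.7 − 427.2 − 40·5.3 = 0 → R_y = 931.7/9.2 = 101.272 ≈ 101.3 kN.
ΣF_y = 0: L_y + 101.272 − 20 − 35 − 40 = 0 → L_y = -6.272 kN.
ΣF_x = 0: no horizontal applied forces, so L_x = 0.

L_x = 0, L_y = -6.272 kN, R_y = 101.3 kN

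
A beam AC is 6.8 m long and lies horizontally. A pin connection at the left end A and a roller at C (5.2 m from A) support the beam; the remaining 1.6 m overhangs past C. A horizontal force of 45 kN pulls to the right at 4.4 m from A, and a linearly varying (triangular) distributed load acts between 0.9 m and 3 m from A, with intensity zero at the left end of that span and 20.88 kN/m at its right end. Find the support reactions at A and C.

A_x = -45.00 kN, A_y = 12.23 kN, C_y = 9.697 kN

Resultant of the triangular load: ½ × 20.88 × 2.1 = 21.924 kN, acting at 2.3 m from A (one-third of the span from the peak).
ΣM about A: C_y·5.2 − (½·20.88·2.1)·2.3 = 0 → C_y = 50.4252/5.2 = 9.69715 ≈ 9.697 kN.
ΣF_y = 0: A_y + 9.69715 − ½·20.88·2.1 = 0 → A_y = 12.23 kN.
ΣF_x = 0: A_x + 45 = 0 → A_x = -45.00 kN.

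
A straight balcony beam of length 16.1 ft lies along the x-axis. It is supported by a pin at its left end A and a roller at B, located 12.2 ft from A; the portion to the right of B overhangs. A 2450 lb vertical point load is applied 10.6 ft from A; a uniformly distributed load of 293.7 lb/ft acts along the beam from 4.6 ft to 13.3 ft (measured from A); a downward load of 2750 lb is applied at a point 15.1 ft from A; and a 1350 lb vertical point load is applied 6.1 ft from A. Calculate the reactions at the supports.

A_x = 0, A_y = 1023 lb, B_y = 8082 lb

Resultant of the distributed load: 293.7 × 8.7 = 2555.19 lb at 8.95 ft from A.
ΣM about A: B_y·12.2 − 2450·10.6 − (293.7·8.7)·8.95 − 2750·15.1 − 1350·6.1 = 0 → B_y = 98598.9505/12.2 = 8081.88 ≈ 8082 lb.
ΣF_y = 0: A_y + 8081.88 − 2450 − 293.7·8.7 − 2750 − 1350 = 0 → A_y = 1023 lb.
ΣF_x = 0: no horizontal applied forces, so A_x = 0.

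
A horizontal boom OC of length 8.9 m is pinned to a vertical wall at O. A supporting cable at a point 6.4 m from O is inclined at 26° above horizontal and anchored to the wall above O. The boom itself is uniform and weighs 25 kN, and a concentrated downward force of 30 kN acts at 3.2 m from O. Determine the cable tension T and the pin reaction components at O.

T = 73.87 kN, O_x = 66.39 kN, O_y = 22.62 kN

ΣM about O: T·sin26°·6.4 − 25·4.45 − 30·3.2 = 0 → T = 207.25/(6.4·0.438371) = 73.8708 ≈ 73.87 kN.
ΣF_x = 0: O_x − T·cos26° = 0 → O_x = 73.8708 × 0.898794 = 66.39 kN.
ΣF_y = 0: O_y + T·sin26° − 25 − 30 = 0 → O_y = 55 − 73.8708 × 0.438371 = 22.62 kN.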